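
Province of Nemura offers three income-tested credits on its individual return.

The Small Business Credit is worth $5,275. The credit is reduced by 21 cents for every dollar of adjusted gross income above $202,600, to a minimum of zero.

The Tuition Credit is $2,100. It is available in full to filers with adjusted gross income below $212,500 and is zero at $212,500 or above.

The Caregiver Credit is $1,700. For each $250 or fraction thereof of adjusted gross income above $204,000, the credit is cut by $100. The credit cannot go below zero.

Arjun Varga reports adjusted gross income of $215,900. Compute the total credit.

Small Business Credit: 21% of the $13,300 excess over $202,600 is $2,793; credit = $5,275 − $2,793 = $2,482.
Tuition Credit: $215,900 meets or exceeds the $212,500 cutoff, so the credit is $0.
Caregiver Credit: income exceeds $204,000 by $11,900 → 48 increments × $100 = $4,800 ≥ base, so the credit is $0.
Total: $2,482 + $0 + $0 = $2,482.

$2,482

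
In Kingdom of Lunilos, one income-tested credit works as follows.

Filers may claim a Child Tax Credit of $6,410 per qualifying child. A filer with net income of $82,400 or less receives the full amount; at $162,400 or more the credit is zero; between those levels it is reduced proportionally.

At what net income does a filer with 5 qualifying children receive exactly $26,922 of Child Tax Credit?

$95,200

Full credit = 5 × $6,410 = $32,050.
$26,922 is 26,922/32,050 of the full $32,050, so 5,128/32,050 of the $80,000 range has been used: income = $82,400 + $80,000 × 5,128/32,050 = $95,200.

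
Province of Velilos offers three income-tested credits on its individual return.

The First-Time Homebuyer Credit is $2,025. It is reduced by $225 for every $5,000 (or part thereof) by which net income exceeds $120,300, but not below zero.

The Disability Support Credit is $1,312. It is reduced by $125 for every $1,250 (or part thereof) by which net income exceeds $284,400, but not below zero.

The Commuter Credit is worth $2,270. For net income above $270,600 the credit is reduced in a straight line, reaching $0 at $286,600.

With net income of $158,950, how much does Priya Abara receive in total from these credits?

$3,807

First-Time Homebuyer Credit: income exceeds $120,300 by $38,650, which is 8 full-or-partial $5,000 increments; reduction = 8 × $225 = $1,800, leaving $225.
Disability Support Credit: $158,950 is at or below the $284,400 threshold, so the full $1,312 applies.
Commuter Credit: $158,950 is at or below the $270,600 threshold, so the full $2,270 applies.
Total: $225 + $1,312 + $2,270 = $3,807.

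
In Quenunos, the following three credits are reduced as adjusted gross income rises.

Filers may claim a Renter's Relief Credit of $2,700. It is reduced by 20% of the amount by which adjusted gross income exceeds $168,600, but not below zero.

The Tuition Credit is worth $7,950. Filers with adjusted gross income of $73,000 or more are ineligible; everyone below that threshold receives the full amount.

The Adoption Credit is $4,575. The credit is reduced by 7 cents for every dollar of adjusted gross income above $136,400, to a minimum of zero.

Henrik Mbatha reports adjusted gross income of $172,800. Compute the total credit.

Renter's Relief Credit: 20% of the $4,200 excess over $168,600 is $840; credit = $2,700 − $840 = $1,860.
Tuition Credit: $172,800 meets or exceeds the $73,000 cutoff, so the credit is $0.
Adoption Credit: 7% of the $36,400 excess over $136,400 is $2,548; credit = $4,575 − $2,548 = $2,027.
Total: $1,860 + $0 + $2,027 = $3,887.

$3,887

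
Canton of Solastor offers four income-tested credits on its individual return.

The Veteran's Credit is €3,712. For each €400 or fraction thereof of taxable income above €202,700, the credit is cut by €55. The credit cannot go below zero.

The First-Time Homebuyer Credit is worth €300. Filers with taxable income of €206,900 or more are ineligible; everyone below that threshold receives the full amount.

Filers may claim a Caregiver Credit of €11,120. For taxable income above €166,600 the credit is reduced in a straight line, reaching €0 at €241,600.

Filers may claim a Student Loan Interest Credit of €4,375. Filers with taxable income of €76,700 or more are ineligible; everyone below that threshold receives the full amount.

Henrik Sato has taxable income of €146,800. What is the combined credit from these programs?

Veteran's Credit: €146,800 is at or below the €202,700 threshold, so the full €3,712 applies.
First-Time Homebuyer Credit: €146,800 is below the €206,900 cutoff, so the full €300 applies.
Caregiver Credit: €146,800 is at or below the €166,600 threshold, so the full €11,120 applies.
Student Loan Interest Credit: €146,800 meets or exceeds the €76,700 cutoff, so the credit is €0.
Total: €3,712 + €300 + €11,120 + €0 = €15,132.

€15,132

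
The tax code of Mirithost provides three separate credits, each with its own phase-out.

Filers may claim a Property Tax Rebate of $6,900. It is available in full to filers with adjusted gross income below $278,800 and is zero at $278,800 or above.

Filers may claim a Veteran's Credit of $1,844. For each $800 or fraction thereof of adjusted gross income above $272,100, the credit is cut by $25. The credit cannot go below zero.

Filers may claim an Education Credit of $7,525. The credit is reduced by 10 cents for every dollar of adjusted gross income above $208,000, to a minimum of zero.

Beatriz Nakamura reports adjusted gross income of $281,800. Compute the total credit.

Property Tax Rebate: $281,800 meets or exceeds the $278,800 cutoff, so the credit is $0.
Veteran's Credit: income exceeds $272,100 by $9,700, which is 13 full-or-partial $800 increments; reduction = 13 × $25 = $325, leaving $1,519.
Education Credit: 10% of the $73,800 excess over $208,000 is $7,380; credit = $7,525 − $7,380 = $145.
Total: $0 + $1,519 + $145 = $1,664.

$1,664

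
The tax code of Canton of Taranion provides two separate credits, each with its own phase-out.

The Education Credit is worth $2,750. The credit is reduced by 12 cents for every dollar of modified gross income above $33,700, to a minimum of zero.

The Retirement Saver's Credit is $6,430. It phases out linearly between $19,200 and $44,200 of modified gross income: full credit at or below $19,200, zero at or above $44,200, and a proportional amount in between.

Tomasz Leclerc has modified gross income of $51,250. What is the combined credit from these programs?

$644

Education Credit: 12% of the $17,550 excess over $33,700 is $2,106; credit = $2,750 − $2,106 = $644.
Retirement Saver's Credit: $51,250 is at or above $44,200, so the credit is $0.
Total: $644 + $0 = $644.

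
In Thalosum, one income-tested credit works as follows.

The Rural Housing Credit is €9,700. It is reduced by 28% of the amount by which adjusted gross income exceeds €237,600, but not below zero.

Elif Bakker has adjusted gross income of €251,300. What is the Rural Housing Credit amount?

€5,864

Rural Housing Credit: 28% of the €13,700 excess over €237,600 is €3,836; credit = €9,700 − €3,836 = €5,864.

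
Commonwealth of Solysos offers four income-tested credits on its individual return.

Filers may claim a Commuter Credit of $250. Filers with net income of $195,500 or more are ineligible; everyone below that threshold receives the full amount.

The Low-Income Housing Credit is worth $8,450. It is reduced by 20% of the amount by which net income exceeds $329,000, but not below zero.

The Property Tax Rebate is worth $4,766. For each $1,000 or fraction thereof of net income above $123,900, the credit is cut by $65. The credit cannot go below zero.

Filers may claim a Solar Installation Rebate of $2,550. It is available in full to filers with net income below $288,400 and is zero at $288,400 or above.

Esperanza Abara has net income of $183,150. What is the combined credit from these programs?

Commuter Credit: $183,150 is below the $195,500 cutoff, so the full $250 applies.
Low-Income Housing Credit: $183,150 is at or below the $329,000 threshold, so the full $8,450 applies.
Property Tax Rebate: income exceeds $123,900 by $59,250, which is 60 full-or-partial $1,000 increments; reduction = 60 × $65 = $3,900, leaving $866.
Solar Installation Rebate: $183,150 is below the $288,400 cutoff, so the full $2,550 applies.
Total: $250 + $8,450 + $866 + $2,550 = $12,116.

$12,116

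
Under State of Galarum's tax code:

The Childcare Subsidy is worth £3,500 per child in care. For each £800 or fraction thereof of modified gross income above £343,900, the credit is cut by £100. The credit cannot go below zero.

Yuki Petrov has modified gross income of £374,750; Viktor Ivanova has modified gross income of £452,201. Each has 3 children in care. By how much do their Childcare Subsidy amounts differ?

£6,600

Yuki (£374,750): Childcare Subsidy: base = 3 × £3,500 = £10,500. income exceeds £343,900 by £30,850, which is 39 full-or-partial £800 increments; reduction = 39 × £100 = £3,900, leaving £6,600.
Viktor (£452,201): Childcare Subsidy: base = 3 × £3,500 = £10,500. income exceeds £343,900 by £108,301 → 136 increments × £100 = £13,600 ≥ base, so the credit is £0.
Difference: |£6,600 − £0| = £6,600.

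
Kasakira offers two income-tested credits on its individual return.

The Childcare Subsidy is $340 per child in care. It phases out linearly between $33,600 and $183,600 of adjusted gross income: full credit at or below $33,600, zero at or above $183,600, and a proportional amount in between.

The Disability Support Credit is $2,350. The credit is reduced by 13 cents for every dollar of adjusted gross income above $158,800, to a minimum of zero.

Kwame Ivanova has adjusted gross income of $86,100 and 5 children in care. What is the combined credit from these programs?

$3,455

Childcare Subsidy: base = 5 × $340 = $1,700. $86,100 is $52,500 into a $150,000 phase-out range, leaving 97,500/150,000 of the credit: $1,700 × 97,500/150,000 = $1,105.
Disability Support Credit: $86,100 is at or below the $158,800 threshold, so the full $2,350 applies.
Total: $1,105 + $2,350 = $3,455.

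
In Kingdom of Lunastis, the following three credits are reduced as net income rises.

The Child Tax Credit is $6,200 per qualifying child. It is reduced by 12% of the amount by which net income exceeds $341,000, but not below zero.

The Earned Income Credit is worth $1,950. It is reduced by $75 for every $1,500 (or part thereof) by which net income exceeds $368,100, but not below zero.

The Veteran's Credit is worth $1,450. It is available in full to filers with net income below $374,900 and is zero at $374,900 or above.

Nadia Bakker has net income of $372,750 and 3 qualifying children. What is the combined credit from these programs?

$17,890

Child Tax Credit: base = 3 × $6,200 = $18,600. 12% of the $31,750 excess over $341,000 is $3,810; credit = $18,600 − $3,810 = $14,790.
Earned Income Credit: income exceeds $368,100 by $4,650, which is 4 full-or-partial $1,500 increments; reduction = 4 × $75 = $300, leaving $1,650.
Veteran's Credit: $372,750 is below the $374,900 cutoff, so the full $1,450 applies.
Total: $14,790 + $1,650 + $1,450 = $17,890.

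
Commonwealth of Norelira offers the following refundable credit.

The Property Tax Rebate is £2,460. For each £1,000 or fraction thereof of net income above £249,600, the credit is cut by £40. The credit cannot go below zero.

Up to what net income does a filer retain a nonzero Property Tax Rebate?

£310,600

After 61 increments the reduction is 61 × £40 = £2,440, leaving £20; one more increment wipes it out. Increment 61 ends at excess 61 × £1,000 = £61,000, so the highest qualifying income is £249,600 + £61,000 = £310,600.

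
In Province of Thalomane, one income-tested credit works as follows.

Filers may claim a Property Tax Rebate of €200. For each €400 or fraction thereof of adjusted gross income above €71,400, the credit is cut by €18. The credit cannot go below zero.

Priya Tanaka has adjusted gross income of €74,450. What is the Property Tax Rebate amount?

€56

Property Tax Rebate: income exceeds €71,400 by €3,050, which is 8 full-or-partial €400 increments; reduction = 8 × €18 = €144, leaving €56.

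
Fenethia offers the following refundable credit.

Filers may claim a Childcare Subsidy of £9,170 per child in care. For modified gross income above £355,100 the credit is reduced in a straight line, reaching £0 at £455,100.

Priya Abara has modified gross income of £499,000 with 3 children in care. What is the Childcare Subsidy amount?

£0

Childcare Subsidy: base = 3 × £9,170 = £27,510. £499,000 is at or above £455,100, so the credit is £0.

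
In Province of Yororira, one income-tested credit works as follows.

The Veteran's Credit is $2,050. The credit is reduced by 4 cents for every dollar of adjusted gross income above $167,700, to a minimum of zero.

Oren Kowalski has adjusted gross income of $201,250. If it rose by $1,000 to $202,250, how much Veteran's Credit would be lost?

$40

At $201,250 — 4% of the $33,550 excess over $167,700 is $1,342; credit = $2,050 − $1,342 = $708.
At $202,250 — 4% of the $34,550 excess over $167,700 is $1,382; credit = $2,050 − $1,382 = $668.
Lost: $708 − $668 = $40.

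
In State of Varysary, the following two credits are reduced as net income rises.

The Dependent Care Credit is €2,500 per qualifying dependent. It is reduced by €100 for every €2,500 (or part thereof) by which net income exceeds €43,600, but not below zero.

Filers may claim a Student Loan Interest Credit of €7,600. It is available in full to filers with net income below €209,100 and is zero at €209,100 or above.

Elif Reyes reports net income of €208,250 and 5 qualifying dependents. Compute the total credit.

€13,500

Dependent Care Credit: base = 5 × €2,500 = €12,500. income exceeds €43,600 by €164,650, which is 66 full-or-partial €2,500 increments; reduction = 66 × €100 = €6,600, leaving €5,900.
Student Loan Interest Credit: €208,250 is below the €209,100 cutoff, so the full €7,600 applies.
Total: €5,900 + €7,600 = €13,500.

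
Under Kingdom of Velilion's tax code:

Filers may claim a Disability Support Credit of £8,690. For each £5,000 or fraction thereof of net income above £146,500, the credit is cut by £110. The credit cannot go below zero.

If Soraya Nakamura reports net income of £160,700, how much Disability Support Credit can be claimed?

£8,360

Disability Support Credit: income exceeds £146,500 by £14,200, which is 3 full-or-partial £5,000 increments; reduction = 3 × £110 = £330, leaving £8,360.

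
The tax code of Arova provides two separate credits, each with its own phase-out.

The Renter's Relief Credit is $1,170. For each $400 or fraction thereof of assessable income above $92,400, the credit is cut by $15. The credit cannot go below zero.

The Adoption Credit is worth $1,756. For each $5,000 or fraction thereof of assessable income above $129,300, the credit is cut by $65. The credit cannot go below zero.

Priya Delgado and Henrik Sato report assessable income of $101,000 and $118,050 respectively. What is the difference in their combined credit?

Priya ($101,000): Renter's Relief Credit: income exceeds $92,400 by $8,600, which is 22 full-or-partial $400 increments; reduction = 22 × $15 = $330, leaving $840. Adoption Credit: $101,000 is at or below the $129,300 threshold, so the full $1,756 applies. total $840 + $1,756 = $2,596
Henrik ($118,050): Renter's Relief Credit: income exceeds $92,400 by $25,650, which is 65 full-or-partial $400 increments; reduction = 65 × $15 = $975, leaving $195. Adoption Credit: $118,050 is at or below the $129,300 threshold, so the full $1,756 applies. total $195 + $1,756 = $1,951
Difference: |$2,596 − $1,951| = $645.

$645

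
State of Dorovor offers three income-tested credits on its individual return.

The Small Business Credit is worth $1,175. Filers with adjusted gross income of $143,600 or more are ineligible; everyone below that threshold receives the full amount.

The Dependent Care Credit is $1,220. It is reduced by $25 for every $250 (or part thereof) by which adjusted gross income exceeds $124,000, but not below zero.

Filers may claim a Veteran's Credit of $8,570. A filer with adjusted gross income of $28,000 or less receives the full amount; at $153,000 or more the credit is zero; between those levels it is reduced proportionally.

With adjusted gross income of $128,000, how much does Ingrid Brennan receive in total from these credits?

$3,709

Small Business Credit: $128,000 is below the $143,600 cutoff, so the full $1,175 applies.
Dependent Care Credit: income exceeds $124,000 by $4,000, which is 16 full-or-partial $250 increments; reduction = 16 × $25 = $400, leaving $820.
Veteran's Credit: $128,000 is $100,000 into a $125,000 phase-out range, leaving 25,000/125,000 of the credit: $8,570 × 25,000/125,000 = $1,714.
Total: $1,175 + $820 + $1,714 = $3,709.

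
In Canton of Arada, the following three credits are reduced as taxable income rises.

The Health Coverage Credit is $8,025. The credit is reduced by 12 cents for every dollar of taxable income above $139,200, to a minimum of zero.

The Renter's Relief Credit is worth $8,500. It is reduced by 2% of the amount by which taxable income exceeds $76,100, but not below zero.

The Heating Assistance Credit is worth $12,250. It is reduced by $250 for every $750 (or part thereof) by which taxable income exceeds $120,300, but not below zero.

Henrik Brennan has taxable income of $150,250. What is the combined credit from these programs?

$15,966

Health Coverage Credit: 12% of the $11,050 excess over $139,200 is $1,326; credit = $8,025 − $1,326 = $6,699.
Renter's Relief Credit: 2% of the $74,150 excess over $76,100 is $1,483; credit = $8,500 − $1,483 = $7,017.
Heating Assistance Credit: income exceeds $120,300 by $29,950, which is 40 full-or-partial $750 increments; reduction = 40 × $250 = $10,000, leaving $2,250.
Total: $6,699 + $7,017 + $2,250 = $15,966.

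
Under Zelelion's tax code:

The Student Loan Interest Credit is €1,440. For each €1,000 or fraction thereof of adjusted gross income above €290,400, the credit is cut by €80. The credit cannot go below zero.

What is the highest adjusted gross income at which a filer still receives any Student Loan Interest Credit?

After 17 increments the reduction is 17 × €80 = €1,360, leaving €80; one more increment wipes it out. Increment 17 ends at excess 17 × €1,000 = €17,000, so the highest qualifying income is €290,400 + €17,000 = €307,400.

€307,400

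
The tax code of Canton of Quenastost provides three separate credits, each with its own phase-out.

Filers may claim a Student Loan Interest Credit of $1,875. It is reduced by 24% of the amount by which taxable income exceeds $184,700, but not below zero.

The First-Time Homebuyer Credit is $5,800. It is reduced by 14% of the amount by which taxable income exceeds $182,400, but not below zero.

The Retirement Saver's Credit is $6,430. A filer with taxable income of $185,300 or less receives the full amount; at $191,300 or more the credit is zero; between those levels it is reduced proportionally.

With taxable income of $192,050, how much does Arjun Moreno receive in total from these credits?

Student Loan Interest Credit: 24% of the $7,350 excess over $184,700 is $1,764; credit = $1,875 − $1,764 = $111.
First-Time Homebuyer Credit: 14% of the $9,650 excess over $182,400 is $1,351; credit = $5,800 − $1,351 = $4,449.
Retirement Saver's Credit: $192,050 is at or above $191,300, so the credit is $0.
Total: $111 + $4,449 + $0 = $4,560.

$4,560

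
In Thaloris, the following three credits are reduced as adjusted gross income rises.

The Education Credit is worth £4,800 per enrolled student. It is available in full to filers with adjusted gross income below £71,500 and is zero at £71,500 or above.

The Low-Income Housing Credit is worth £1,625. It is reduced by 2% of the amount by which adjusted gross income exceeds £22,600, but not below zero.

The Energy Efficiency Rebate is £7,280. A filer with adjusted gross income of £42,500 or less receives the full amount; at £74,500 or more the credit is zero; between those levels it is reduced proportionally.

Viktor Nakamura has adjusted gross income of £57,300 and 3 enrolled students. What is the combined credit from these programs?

£19,244

Education Credit: base = 3 × £4,800 = £14,400. £57,300 is below the £71,500 cutoff, so the full £14,400 applies.
Low-Income Housing Credit: 2% of the £34,700 excess over £22,600 is £694; credit = £1,625 − £694 = £931.
Energy Efficiency Rebate: £57,300 is £14,800 into a £32,000 phase-out range, leaving 17,200/32,000 of the credit: £7,280 × 17,200/32,000 = £3,913.
Total: £14,400 + £931 + £3,913 = £19,244.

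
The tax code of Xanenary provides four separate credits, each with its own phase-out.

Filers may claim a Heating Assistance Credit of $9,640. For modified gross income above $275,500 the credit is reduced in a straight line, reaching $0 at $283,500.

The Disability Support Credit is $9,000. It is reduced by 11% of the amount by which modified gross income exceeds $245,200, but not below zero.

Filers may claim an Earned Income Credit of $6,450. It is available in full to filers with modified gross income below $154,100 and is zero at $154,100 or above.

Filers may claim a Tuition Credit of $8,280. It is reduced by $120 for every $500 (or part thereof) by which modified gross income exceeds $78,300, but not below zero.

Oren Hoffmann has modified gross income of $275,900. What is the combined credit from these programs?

Heating Assistance Credit: $275,900 is $400 into a $8,000 phase-out range, leaving 7,600/8,000 of the credit: $9,640 × 7,600/8,000 = $9,158.
Disability Support Credit: 11% of the $30,700 excess over $245,200 is $3,377; credit = $9,000 − $3,377 = $5,623.
Earned Income Credit: $275,900 meets or exceeds the $154,100 cutoff, so the credit is $0.
Tuition Credit: income exceeds $78,300 by $197,600 → 396 increments × $120 = $47,520 ≥ base, so the credit is $0.
Total: $9,158 + $5,623 + $0 + $0 = $14,781.

$14,781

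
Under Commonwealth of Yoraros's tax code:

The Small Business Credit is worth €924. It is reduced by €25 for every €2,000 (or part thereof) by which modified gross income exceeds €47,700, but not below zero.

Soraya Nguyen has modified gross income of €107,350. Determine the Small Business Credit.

€174

Small Business Credit: income exceeds €47,700 by €59,650, which is 30 full-or-partial €2,000 increments; reduction = 30 × €25 = €750, leaving €174.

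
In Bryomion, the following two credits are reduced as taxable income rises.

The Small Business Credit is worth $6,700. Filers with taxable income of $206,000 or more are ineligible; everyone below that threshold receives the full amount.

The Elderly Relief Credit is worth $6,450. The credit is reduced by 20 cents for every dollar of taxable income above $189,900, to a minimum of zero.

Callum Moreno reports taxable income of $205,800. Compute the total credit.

Small Business Credit: $205,800 is below the $206,000 cutoff, so the full $6,700 applies.
Elderly Relief Credit: 20% of the $15,900 excess over $189,900 is $3,180; credit = $6,450 − $3,180 = $3,270.
Total: $6,700 + $3,270 = $9,970.

$9,970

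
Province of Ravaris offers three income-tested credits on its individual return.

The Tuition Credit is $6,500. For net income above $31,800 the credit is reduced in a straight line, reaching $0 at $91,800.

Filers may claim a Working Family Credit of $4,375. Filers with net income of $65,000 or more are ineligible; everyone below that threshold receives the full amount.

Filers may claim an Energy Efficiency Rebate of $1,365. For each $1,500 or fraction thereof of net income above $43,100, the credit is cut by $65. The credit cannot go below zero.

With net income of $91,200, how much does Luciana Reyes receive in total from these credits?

$65

Tuition Credit: $91,200 is $59,400 into a $60,000 phase-out range, leaving 600/60,000 of the credit: $6,500 × 600/60,000 = $65.
Working Family Credit: $91,200 meets or exceeds the $65,000 cutoff, so the credit is $0.
Energy Efficiency Rebate: income exceeds $43,100 by $48,100 → 33 increments × $65 = $2,145 ≥ base, so the credit is $0.
Total: $65 + $0 + $0 = $65.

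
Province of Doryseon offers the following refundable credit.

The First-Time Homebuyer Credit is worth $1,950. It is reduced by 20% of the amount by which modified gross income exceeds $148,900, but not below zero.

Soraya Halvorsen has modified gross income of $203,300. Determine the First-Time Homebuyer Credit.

$0

First-Time Homebuyer Credit: 20% of the $54,400 excess over $148,900 is $10,880 ≥ base, so the credit is $0.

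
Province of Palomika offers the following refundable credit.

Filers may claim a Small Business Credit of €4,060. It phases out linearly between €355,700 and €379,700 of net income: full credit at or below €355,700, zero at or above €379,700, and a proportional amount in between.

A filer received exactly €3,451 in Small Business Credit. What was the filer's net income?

€359,300

€3,451 is 3,451/4,060 of the full €4,060, so 609/4,060 of the €24,000 range has been used: income = €355,700 + €24,000 × 609/4,060 = €359,300.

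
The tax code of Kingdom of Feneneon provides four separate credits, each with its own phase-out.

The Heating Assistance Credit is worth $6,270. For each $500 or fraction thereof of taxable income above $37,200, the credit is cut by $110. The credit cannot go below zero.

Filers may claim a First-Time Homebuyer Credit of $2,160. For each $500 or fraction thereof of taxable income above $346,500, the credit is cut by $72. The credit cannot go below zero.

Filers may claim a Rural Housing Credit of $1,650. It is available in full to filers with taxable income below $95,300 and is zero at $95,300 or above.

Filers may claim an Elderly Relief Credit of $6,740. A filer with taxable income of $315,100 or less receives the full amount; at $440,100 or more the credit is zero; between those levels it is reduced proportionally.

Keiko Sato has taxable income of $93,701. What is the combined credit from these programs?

Heating Assistance Credit: income exceeds $37,200 by $56,501 → 114 increments × $110 = $12,540 ≥ base, so the credit is $0.
First-Time Homebuyer Credit: $93,701 is at or below the $346,500 threshold, so the full $2,160 applies.
Rural Housing Credit: $93,701 is below the $95,300 cutoff, so the full $1,650 applies.
Elderly Relief Credit: $93,701 is at or below the $315,100 threshold, so the full $6,740 applies.
Total: $0 + $2,160 + $1,650 + $6,740 = $10,550.

$10,550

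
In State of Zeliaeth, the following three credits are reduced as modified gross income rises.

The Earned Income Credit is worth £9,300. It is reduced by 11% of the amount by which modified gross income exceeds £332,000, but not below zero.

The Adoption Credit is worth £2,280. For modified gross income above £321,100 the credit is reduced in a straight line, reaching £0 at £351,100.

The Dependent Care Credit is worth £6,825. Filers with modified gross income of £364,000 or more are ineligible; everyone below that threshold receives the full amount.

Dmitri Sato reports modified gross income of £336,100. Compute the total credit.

£16,814

Earned Income Credit: 11% of the £4,100 excess over £332,000 is £451; credit = £9,300 − £451 = £8,849.
Adoption Credit: £336,100 is £15,000 into a £30,000 phase-out range, leaving 15,000/30,000 of the credit: £2,280 × 15,000/30,000 = £1,140.
Dependent Care Credit: £336,100 is below the £364,000 cutoff, so the full £6,825 applies.
Total: £8,849 + £1,140 + £6,825 = £16,814.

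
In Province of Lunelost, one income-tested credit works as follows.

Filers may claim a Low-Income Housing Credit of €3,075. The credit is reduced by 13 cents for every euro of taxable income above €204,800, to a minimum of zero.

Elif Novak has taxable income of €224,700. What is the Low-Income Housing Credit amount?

Low-Income Housing Credit: 13% of the €19,900 excess over €204,800 is €2,587; credit = €3,075 − €2,587 = €488.

€488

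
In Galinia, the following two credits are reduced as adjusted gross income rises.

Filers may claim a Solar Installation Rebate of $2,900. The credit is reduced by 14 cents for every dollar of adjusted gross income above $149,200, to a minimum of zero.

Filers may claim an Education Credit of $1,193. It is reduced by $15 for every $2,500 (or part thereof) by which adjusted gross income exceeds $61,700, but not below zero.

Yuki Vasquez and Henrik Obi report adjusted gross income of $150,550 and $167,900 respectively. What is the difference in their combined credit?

Yuki ($150,550): Solar Installation Rebate: 14% of the $1,350 excess over $149,200 is $189; credit = $2,900 − $189 = $2,711. Education Credit: income exceeds $61,700 by $88,850, which is 36 full-or-partial $2,500 increments; reduction = 36 × $15 = $540, leaving $653. total $2,711 + $653 = $3,364
Henrik ($167,900): Solar Installation Rebate: 14% of the $18,700 excess over $149,200 is $2,618; credit = $2,900 − $2,618 = $282. Education Credit: income exceeds $61,700 by $106,200, which is 43 full-or-partial $2,500 increments; reduction = 43 × $15 = $645, leaving $548. total $282 + $548 = $830
Difference: |$3,364 − $830| = $2,534.

$2,534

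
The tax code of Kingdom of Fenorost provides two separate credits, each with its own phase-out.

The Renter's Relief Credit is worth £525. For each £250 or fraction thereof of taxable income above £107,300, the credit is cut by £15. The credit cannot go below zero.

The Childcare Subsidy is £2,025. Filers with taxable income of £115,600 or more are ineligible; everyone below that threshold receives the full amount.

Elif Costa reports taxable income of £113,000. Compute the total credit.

£2,205

Renter's Relief Credit: income exceeds £107,300 by £5,700, which is 23 full-or-partial £250 increments; reduction = 23 × £15 = £345, leaving £180.
Childcare Subsidy: £113,000 is below the £115,600 cutoff, so the full £2,025 applies.
Total: £180 + £2,025 = £2,205.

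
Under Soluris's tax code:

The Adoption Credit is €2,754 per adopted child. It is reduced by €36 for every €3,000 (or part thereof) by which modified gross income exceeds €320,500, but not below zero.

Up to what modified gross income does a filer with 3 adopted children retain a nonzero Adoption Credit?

€1,007,500

Full credit = 3 × €2,754 = €8,262.
After 229 increments the reduction is 229 × €36 = €8,244, leaving €18; one more increment wipes it out. Increment 229 ends at excess 229 × €3,000 = €687,000, so the highest qualifying income is €320,500 + €687,000 = €1,007,500.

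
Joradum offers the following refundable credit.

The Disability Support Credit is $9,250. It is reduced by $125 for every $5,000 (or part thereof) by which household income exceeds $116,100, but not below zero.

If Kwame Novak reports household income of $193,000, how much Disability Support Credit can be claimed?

$7,250

Disability Support Credit: income exceeds $116,100 by $76,900, which is 16 full-or-partial $5,000 increments; reduction = 16 × $125 = $2,000, leaving $7,250.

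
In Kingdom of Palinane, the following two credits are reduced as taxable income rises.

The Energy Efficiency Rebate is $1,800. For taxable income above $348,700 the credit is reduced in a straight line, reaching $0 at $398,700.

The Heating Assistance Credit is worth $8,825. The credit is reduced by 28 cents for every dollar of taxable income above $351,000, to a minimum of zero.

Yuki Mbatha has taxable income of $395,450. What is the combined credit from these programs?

$117

Energy Efficiency Rebate: $395,450 is $46,750 into a $50,000 phase-out range, leaving 3,250/50,000 of the credit: $1,800 × 3,250/50,000 = $117.
Heating Assistance Credit: 28% of the $44,450 excess over $351,000 is $12,446 ≥ base, so the credit is $0.
Total: $117 + $0 = $117.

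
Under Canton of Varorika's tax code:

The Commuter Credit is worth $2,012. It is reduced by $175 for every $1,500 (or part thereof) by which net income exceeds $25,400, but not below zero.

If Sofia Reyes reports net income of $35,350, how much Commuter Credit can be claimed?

Commuter Credit: income exceeds $25,400 by $9,950, which is 7 full-or-partial $1,500 increments; reduction = 7 × $175 = $1,225, leaving $787.

$787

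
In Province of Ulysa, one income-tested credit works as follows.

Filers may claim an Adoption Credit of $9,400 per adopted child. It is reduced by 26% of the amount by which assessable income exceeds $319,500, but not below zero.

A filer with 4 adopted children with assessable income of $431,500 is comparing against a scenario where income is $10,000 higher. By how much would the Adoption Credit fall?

At $431,500 — base = 4 × $9,400 = $37,600. 26% of the $112,000 excess over $319,500 is $29,120; credit = $37,600 − $29,120 = $8,480.
At $441,500 — base = 4 × $9,400 = $37,600. 26% of the $122,000 excess over $319,500 is $31,720; credit = $37,600 − $31,720 = $5,880.
Lost: $8,480 − $5,880 = $2,600.

$2,600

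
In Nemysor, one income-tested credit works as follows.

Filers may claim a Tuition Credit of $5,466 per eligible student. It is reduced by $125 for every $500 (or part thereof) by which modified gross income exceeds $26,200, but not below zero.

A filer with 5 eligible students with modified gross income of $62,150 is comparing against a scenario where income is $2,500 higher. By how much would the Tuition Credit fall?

$625

At $62,150 — base = 5 × $5,466 = $27,330. income exceeds $26,200 by $35,950, which is 72 full-or-partial $500 increments; reduction = 72 × $125 = $9,000, leaving $18,330.
At $64,650 — base = 5 × $5,466 = $27,330. income exceeds $26,200 by $38,450, which is 77 full-or-partial $500 increments; reduction = 77 × $125 = $9,625, leaving $17,705.
Lost: $18,330 − $17,705 = $625.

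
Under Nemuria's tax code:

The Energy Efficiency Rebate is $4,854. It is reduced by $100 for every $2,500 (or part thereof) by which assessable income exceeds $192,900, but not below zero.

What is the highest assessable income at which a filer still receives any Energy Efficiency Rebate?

$312,900

After 48 increments the reduction is 48 × $100 = $4,800, leaving $54; one more increment wipes it out. Increment 48 ends at excess 48 × $2,500 = $120,000, so the highest qualifying income is $192,900 + $120,000 = $312,900.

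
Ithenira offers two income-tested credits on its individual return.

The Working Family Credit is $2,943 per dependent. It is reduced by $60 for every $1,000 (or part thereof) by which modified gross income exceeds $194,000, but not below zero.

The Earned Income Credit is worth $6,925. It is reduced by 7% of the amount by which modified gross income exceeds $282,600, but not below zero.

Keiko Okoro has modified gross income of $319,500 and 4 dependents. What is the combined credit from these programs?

$8,554

Working Family Credit: base = 4 × $2,943 = $11,772. income exceeds $194,000 by $125,500, which is 126 full-or-partial $1,000 increments; reduction = 126 × $60 = $7,560, leaving $4,212.
Earned Income Credit: 7% of the $36,900 excess over $282,600 is $2,583; credit = $6,925 − $2,583 = $4,342.
Total: $4,212 + $4,342 = $8,554.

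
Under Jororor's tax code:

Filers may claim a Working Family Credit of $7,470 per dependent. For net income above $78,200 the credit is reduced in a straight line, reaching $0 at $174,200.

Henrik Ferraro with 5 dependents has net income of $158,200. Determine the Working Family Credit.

Working Family Credit: base = 5 × $7,470 = $37,350. $158,200 is $80,000 into a $96,000 phase-out range, leaving 16,000/96,000 of the credit: $37,350 × 16,000/96,000 = $6,225.

$6,225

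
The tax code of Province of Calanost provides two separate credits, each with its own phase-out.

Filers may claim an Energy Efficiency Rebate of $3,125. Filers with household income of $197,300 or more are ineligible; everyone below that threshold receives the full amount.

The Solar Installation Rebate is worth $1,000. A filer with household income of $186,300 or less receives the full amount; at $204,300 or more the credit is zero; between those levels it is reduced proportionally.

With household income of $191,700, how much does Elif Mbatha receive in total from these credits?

$3,825

Energy Efficiency Rebate: $191,700 is below the $197,300 cutoff, so the full $3,125 applies.
Solar Installation Rebate: $191,700 is $5,400 into a $18,000 phase-out range, leaving 12,600/18,000 of the credit: $1,000 × 12,600/18,000 = $700.
Total: $3,125 + $700 = $3,825.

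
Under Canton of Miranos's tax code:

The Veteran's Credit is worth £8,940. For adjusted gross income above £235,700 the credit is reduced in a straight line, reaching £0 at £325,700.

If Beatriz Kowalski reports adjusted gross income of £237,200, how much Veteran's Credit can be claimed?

Veteran's Credit: £237,200 is £1,500 into a £90,000 phase-out range, leaving 88,500/90,000 of the credit: £8,940 × 88,500/90,000 = £8,791.

£8,791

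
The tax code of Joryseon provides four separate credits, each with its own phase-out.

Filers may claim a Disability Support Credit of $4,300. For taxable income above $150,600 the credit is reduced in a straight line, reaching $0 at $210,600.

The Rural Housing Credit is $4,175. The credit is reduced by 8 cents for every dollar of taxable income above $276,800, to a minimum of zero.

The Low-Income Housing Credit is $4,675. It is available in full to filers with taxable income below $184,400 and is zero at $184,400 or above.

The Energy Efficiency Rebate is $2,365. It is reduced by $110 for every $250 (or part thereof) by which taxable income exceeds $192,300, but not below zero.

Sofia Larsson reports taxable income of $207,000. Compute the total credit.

$4,433

Disability Support Credit: $207,000 is $56,400 into a $60,000 phase-out range, leaving 3,600/60,000 of the credit: $4,300 × 3,600/60,000 = $258.
Rural Housing Credit: $207,000 is at or below the $276,800 threshold, so the full $4,175 applies.
Low-Income Housing Credit: $207,000 meets or exceeds the $184,400 cutoff, so the credit is $0.
Energy Efficiency Rebate: income exceeds $192,300 by $14,700 → 59 increments × $110 = $6,490 ≥ base, so the credit is $0.
Total: $258 + $4,175 + $0 + $0 = $4,433.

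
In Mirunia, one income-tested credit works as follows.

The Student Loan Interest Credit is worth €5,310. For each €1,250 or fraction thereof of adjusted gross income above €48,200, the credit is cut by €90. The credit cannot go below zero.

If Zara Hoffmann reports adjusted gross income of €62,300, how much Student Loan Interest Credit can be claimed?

€4,230

Student Loan Interest Credit: income exceeds €48,200 by €14,100, which is 12 full-or-partial €1,250 increments; reduction = 12 × €90 = €1,080, leaving €4,230.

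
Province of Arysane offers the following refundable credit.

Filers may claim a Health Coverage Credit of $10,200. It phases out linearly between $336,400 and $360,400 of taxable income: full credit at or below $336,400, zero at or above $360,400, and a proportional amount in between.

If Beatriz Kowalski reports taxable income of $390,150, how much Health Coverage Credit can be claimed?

$0

Health Coverage Credit: $390,150 is at or above $360,400, so the credit is $0.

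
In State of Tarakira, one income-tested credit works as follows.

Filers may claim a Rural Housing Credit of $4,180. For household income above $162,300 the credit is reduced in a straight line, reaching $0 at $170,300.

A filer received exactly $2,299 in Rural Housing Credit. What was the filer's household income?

$2,299 is 2,299/4,180 of the full $4,180, so 1,881/4,180 of the $8,000 range has been used: income = $162,300 + $8,000 × 1,881/4,180 = $165,900.

$165,900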